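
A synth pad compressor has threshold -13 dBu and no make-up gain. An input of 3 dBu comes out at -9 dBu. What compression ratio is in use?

4:1

Input overshoot = 3 − (-13) = 16 dB; output overshoot = -9 − (-13) = 4 dB.
Ratio = 16 / 4 = 4.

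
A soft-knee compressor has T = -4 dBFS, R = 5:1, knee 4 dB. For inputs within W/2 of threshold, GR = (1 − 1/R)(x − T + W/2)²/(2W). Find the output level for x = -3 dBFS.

x − T + W/2 = -3 − (-4) + 2 = 3.
GR = (1 − 1/5) × 3² / 8 = 0.8 × 9 / 8 = 0.9 dB.
Output = -3 − 0.9 = -3.9 dBFS.

-3.9 dBFS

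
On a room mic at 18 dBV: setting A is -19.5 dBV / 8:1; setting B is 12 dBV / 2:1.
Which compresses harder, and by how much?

A, by 29.8125 dB

A: GR = 37.5 − 37.5/8 = 32.8125 dB.
B: GR = 6 − 6/2 = 3 dB.
A applies 29.8125 dB more gain reduction.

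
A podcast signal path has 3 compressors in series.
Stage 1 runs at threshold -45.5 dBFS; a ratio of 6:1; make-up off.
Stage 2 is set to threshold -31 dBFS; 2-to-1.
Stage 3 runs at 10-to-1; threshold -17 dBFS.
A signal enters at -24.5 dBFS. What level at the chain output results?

-42 dBFS

Stage 1: overshoot 21 dB → 21/6 = 3.5 dB → -42 dBFS.
Stage 2: -42 dBFS ≤ -31 dBFS, so stage 2 doesn't engage; output -42 dBFS.
Stage 3: -42 dBFS ≤ -17 dBFS, so stage 3 doesn't engage; output -42 dBFS.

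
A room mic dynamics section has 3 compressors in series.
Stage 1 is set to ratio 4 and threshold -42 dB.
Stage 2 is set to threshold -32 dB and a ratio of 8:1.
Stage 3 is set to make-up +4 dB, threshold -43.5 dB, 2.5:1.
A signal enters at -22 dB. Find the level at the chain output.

Stage 1: -22 dB is 20 dB over -42 dB; at 4:1 that becomes 5 dB over, giving -37 dB.
Stage 2: below threshold (-37 ≤ -32); passes unchanged; output -37 dB.
Stage 3: overshoot 6.5 dB → 6.5/2.5 = 2.6 dB → -40.9 dB; +4 dB make-up → -36.9 dB.

-36.9 dB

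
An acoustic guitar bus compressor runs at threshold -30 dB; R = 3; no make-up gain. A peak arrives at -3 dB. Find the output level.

-21 dB

The input is 27 dB above the -30 dB threshold.
At 3:1 the overshoot is divided by 3, leaving 9 dB above threshold.
Output = -30 + 9 = -21 dB.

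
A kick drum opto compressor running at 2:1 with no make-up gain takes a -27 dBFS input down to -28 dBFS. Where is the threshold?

-29 dBFS

Input is 2 dB above T (since output overshoot × R = input overshoot: (-28 − T)·2 = -27 − T gives T = -29 dBFS).
Check: -29 + (-27 − (-29))/2 = -29 + 1 = -28 dBFS. ✓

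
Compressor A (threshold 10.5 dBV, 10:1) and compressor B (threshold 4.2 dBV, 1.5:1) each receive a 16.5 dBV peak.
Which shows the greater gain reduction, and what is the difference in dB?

A: 6 dB over, compressed to 0.6 dB over, so 5.4 dB of GR.
B: 12.3 dB over, compressed to 8.2 dB over, so 4.1 dB of GR.
A reduces 1.3 dB more.

A, by 1.3 dB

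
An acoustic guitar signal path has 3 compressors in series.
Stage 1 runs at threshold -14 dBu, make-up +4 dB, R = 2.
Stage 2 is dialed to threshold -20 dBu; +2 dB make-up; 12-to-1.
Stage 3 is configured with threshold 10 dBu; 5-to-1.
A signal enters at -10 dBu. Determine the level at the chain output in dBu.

-17 dBu

Stage 1: 4 dB above -14 dBu, reduced 2:1 to 2 dB above → -12 dBu; +4 dB make-up → -8 dBu.
Stage 2: overshoot 12 dB → 12/12 = 1 dB → -19 dBu; +2 dB make-up → -17 dBu.
Stage 3: below threshold (-17 ≤ 10); passes unchanged; output -17 dBu.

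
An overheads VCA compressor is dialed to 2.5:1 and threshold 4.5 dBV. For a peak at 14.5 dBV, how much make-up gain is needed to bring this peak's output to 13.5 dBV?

Overshoot 10 dB → 10/2.5 = 4 dB after compression, so the compressed level is 4.5 + 4 = 8.5 dBV.
Make-up = target − compressed = 13.5 − 8.5 = 5 dB.

5 dB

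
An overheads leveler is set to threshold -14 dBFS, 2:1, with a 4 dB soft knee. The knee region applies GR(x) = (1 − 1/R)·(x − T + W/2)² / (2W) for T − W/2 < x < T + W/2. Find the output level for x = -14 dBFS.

-14.25 dBFS

x − T + W/2 = -14 − (-14) + 2 = 2.
GR = (1 − 1/2) × 2² / 8 = 0.5 × 4 / 8 = 0.25 dB.
Output = -14 − 0.25 = -14.25 dBFS.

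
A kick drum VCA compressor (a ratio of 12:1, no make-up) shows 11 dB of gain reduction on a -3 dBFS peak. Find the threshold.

-15 dBFS

Let T be the threshold. Output overshoot = (input overshoot)/R, so -14 − T = (-3 − T)/12.
12·(-14 − T) = -3 − T → 11·T = -168 − (-3) = -165.
T = -165/11 = -15 dBFS.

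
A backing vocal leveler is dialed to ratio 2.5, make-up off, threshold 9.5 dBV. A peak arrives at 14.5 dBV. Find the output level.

11.5 dBV

14.5 dBV sits 5 dB over threshold.
The 5 dB excess becomes 2 dB after 2.5:1 reduction.
That puts the output at 11.5 dBV.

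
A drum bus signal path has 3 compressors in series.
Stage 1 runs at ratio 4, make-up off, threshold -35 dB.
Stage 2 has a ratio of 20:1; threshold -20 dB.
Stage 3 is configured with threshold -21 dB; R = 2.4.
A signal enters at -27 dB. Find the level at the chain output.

-33 dB

Stage 1: -27 dB is 8 dB over -35 dB; at 4:1 that becomes 2 dB over, giving -33 dB.
Stage 2: below threshold (-33 ≤ -20); passes unchanged; output -33 dB.
Stage 3: below threshold (-33 ≤ -21); passes unchanged; output -33 dB.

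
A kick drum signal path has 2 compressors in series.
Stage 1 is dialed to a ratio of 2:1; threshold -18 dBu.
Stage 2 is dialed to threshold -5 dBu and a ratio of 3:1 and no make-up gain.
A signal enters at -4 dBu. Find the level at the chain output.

-11 dBu

Stage 1: -4 dBu is 14 dB over -18 dBu; at 2:1 that becomes 7 dB over, giving -11 dBu.
Stage 2: below threshold (-11 ≤ -5); passes unchanged; output -11 dBu.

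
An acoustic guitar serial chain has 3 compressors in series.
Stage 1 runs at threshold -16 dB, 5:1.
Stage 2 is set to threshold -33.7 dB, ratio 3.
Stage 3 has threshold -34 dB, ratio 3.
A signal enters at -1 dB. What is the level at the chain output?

-31.6 dB

Stage 1: -1 dB is 15 dB over -16 dB; at 5:1 that becomes 3 dB over, giving -13 dB.
Stage 2: 20.7 dB above -33.7 dB, reduced 3:1 to 6.9 dB above → -26.8 dB.
Stage 3: -26.8 dB is 7.2 dB over -34 dB; at 3:1 that becomes 2.4 dB over, giving -31.6 dB.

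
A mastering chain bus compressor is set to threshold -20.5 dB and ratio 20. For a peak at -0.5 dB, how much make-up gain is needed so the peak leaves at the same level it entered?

Without make-up, output = threshold + overshoot/20 = -20.5 + 1 = -19.5 dB.
Gap to target: 19 dB.

19 dB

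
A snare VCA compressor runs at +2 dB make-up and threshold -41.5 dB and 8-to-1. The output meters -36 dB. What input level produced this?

-13.5 dB

Stripping the +2 dB make-up gives -38 dB at the gain stage.
That's 3.5 dB above the -41.5 dB threshold.
Undo the ratio: input overshoot = 3.5 × 8 = 28 dB, giving input = -13.5 dB.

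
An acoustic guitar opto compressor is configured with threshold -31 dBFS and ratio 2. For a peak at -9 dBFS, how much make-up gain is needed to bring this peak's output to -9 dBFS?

11 dB

Without make-up, output = threshold + overshoot/2 = -31 + 11 = -20 dBFS.
Gap to target: 11 dB.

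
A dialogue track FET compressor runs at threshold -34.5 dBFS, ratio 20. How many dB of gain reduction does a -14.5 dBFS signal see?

19 dB

The signal is 20 dB above threshold.
A 20:1 ratio leaves 1 dB of that excess.
GR = overshoot in − overshoot out = 20 − 1 = 19 dB.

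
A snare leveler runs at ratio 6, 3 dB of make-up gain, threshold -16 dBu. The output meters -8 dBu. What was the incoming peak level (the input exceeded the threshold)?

14 dBu

Before make-up, the level was -8 − 3 = -11 dBu.
The compressed level sits -11 − (-16) = 5 dB over threshold.
Input overshoot = R × output overshoot = 30 dB → input = -16 + 30 = 14 dBu.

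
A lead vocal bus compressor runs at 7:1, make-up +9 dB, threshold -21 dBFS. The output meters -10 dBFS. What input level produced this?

-7 dBFS

Remove make-up: -10 − 9 = -19 dBFS.
The compressed level sits -19 − (-21) = 2 dB over threshold.
Input overshoot = R × output overshoot = 14 dB → input = -21 + 14 = -7 dBFS.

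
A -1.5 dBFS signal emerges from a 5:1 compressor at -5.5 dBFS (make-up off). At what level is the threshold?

-6.5 dBFS

Let T be the threshold. Output overshoot = (input overshoot)/R, so -5.5 − T = (-1.5 − T)/5.
5·(-5.5 − T) = -1.5 − T → 4·T = -27.5 − (-1.5) = -26.
T = -26/4 = -6.5 dBFS.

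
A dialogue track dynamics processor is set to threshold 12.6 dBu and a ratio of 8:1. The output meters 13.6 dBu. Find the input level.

20.6 dBu

Post-compression overshoot = 13.6 − 12.6 = 1 dB.
Undo the ratio: input overshoot = 1 × 8 = 8 dB, giving input = 20.6 dBu.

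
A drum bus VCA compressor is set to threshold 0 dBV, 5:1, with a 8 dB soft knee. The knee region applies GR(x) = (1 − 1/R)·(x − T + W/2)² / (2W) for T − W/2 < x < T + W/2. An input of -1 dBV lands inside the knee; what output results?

x − T + W/2 = -1 − 0 + 4 = 3.
GR = (1 − 1/5) × 3² / 16 = 0.8 × 9 / 16 = 0.45 dB.
Output = -1 − 0.45 = -1.45 dBV.

-1.45 dBV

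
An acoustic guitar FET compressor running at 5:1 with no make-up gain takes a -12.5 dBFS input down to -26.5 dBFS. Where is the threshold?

-30 dBFS

Let T be the threshold. Output overshoot = (input overshoot)/R, so -26.5 − T = (-12.5 − T)/5.
5·(-26.5 − T) = -12.5 − T → 4·T = -132.5 − (-12.5) = -120.
T = -120/4 = -30 dBFS.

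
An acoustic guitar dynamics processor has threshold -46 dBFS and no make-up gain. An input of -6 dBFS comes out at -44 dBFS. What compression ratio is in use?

Input overshoot = -6 − (-46) = 40 dB; output overshoot = -44 − (-46) = 2 dB.
Ratio = 40 / 2 = 20.

20:1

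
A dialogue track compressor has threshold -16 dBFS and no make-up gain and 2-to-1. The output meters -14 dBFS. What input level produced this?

-12 dBFS

The compressed level sits -14 − (-16) = 2 dB over threshold.
Input overshoot = R × output overshoot = 4 dB → input = -16 + 4 = -12 dBFS.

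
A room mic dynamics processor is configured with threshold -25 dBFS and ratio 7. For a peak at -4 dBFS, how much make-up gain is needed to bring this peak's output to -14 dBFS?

The peak compresses to -25 + 21/7 = -22 dBFS.
To reach -14 dBFS requires -14 − (-22) = 8 dB of make-up.

8 dB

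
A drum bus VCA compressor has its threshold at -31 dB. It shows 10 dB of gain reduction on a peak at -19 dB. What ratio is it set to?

Input overshoot = -19 − (-31) = 12 dB.
Output overshoot = 12 − 10 = 2 dB.
Ratio = input overshoot / output overshoot = 12 / 2 = 6.

6:1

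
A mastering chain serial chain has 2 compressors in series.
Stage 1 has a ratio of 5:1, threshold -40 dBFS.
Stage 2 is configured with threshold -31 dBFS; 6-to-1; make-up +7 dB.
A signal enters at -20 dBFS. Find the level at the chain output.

Stage 1: 20 dB above -40 dBFS, reduced 5:1 to 4 dB above → -36 dBFS.
Stage 2: -36 dBFS is at or below the -31 dBFS threshold — no compression; make-up brings it to -29 dBFS.

-29 dBFS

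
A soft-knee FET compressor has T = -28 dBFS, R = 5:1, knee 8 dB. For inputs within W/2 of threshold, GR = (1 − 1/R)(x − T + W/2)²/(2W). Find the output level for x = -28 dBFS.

-28.8 dBFS

x − T + W/2 = -28 − (-28) + 4 = 4.
GR = (1 − 1/5) × 4² / 16 = 0.8 × 16 / 16 = 0.8 dB.
Output = -28 − 0.8 = -28.8 dBFS.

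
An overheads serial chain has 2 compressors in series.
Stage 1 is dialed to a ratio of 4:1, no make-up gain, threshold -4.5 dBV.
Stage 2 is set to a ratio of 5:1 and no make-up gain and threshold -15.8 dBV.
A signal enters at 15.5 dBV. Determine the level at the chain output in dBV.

Stage 1: 15.5 dBV is 20 dB over -4.5 dBV; at 4:1 that becomes 5 dB over, giving 0.5 dBV.
Stage 2: 16.3 dB above -15.8 dBV, reduced 5:1 to 3.26 dB above → -12.54 dBV.

-12.54 dBV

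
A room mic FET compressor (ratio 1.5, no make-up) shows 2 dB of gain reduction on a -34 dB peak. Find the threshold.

-40 dB

Gain reduction = -34 − (-36) = 2 dB; output overshoot = GR / (R − 1) = 2 / 0.5 = 4 dB.
Threshold = output − output overshoot = -36 − 4 = -40 dB.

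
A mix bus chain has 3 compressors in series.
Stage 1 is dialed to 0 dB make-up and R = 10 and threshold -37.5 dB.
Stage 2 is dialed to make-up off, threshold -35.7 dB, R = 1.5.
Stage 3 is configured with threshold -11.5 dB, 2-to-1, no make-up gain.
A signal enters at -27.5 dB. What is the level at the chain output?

-36.5 dB

Stage 1: overshoot 10 dB → 10/10 = 1 dB → -36.5 dB.
Stage 2: -36.5 dB is at or below the -35.7 dB threshold — no compression; output -36.5 dB.
Stage 3: -36.5 dB is at or below the -11.5 dB threshold — no compression; output -36.5 dB.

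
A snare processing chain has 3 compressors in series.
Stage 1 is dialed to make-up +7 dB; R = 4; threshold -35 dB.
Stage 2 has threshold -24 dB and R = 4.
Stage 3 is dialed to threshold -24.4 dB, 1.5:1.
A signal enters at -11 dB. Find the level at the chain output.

-23.8 dB

Stage 1: overshoot 24 dB → 24/4 = 6 dB → -29 dB; +7 dB make-up → -22 dB.
Stage 2: -22 dB is 2 dB over -24 dB; at 4:1 that becomes 0.5 dB over, giving -23.5 dB.
Stage 3: -23.5 dB is 0.9 dB over -24.4 dB; at 1.5:1 that becomes 0.6 dB over, giving -23.8 dB.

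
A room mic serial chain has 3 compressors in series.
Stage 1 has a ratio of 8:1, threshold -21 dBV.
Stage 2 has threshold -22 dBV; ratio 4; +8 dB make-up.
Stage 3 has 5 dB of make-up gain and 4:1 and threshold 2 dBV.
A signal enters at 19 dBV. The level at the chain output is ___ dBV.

Stage 1: overshoot 40 dB → 40/8 = 5 dB → -16 dBV.
Stage 2: 6 dB above -22 dBV, reduced 4:1 to 1.5 dB above → -20.5 dBV; +8 dB make-up → -12.5 dBV.
Stage 3: -12.5 dBV is at or below the 2 dBV threshold — no compression; make-up brings it to -7.5 dBV.

-7.5 dBV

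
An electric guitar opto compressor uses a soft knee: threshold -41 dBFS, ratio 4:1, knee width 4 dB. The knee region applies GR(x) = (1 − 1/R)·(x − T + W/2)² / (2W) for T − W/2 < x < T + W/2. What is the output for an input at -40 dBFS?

x − T + W/2 = -40 − (-41) + 2 = 3.
GR = (1 − 1/4) × 3² / 8 = 0.75 × 9 / 8 = 0.84375 dB.
Output = -40 − 0.84375 = -40.84375 dBFS.

-40.84375 dBFS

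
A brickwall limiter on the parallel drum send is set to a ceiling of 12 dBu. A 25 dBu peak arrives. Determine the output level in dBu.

12 dBu

A brickwall limiter is an ∞:1 compressor: any input above the ceiling is clamped to 12 dBu.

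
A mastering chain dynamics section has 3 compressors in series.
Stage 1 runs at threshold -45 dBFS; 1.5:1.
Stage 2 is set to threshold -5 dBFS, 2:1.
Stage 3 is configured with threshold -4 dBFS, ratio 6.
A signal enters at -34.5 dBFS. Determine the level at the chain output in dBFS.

-38 dBFS

Stage 1: overshoot 10.5 dB → 10.5/1.5 = 7 dB → -38 dBFS.
Stage 2: -38 dBFS ≤ -5 dBFS, so stage 2 doesn't engage; output -38 dBFS.
Stage 3: -38 dBFS is at or below the -4 dBFS threshold — no compression; output -38 dBFS.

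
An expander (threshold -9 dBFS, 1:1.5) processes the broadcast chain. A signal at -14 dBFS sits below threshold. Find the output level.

Undershoot = (-9) − (-14) = 5 dB.
At 1:1.5, that expands to 7.5 dB under threshold.
Output = -9 − 7.5 = -16.5 dBFS.

-16.5 dBFS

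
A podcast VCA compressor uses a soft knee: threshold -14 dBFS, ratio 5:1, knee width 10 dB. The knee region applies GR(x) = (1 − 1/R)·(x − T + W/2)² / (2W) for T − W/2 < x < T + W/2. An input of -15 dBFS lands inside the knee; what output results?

-15.64 dBFS

x − T + W/2 = -15 − (-14) + 5 = 4.
GR = (1 − 1/5) × 4² / 20 = 0.8 × 16 / 20 = 0.64 dB.
Output = -15 − 0.64 = -15.64 dBFS.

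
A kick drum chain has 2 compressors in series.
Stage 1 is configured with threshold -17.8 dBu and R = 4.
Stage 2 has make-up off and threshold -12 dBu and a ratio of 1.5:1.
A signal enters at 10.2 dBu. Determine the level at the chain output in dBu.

-11.2 dBu

Stage 1: 10.2 dBu is 28 dB over -17.8 dBu; at 4:1 that becomes 7 dB over, giving -10.8 dBu.
Stage 2: overshoot 1.2 dB → 1.2/1.5 = 0.8 dB → -11.2 dBu.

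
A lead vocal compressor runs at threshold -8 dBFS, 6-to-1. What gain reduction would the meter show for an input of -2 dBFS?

5 dB

-2 dBFS exceeds the threshold by 6 dB.
A 6:1 ratio leaves 1 dB of that excess.
So the signal is attenuated by 6 − 1 = 5 dB.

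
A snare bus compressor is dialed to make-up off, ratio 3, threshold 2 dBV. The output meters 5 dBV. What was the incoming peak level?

Post-compression overshoot = 5 − 2 = 3 dB.
Input overshoot = R × output overshoot = 9 dB → input = 2 + 9 = 11 dBV.

11 dBV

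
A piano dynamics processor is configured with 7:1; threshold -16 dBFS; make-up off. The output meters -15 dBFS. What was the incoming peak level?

The compressed level sits -15 − (-16) = 1 dB over threshold.
Before 7:1 compression the overshoot was 1 × 7 = 7 dB, so input = -16 + 7 = -9 dBFS.

-9 dBFS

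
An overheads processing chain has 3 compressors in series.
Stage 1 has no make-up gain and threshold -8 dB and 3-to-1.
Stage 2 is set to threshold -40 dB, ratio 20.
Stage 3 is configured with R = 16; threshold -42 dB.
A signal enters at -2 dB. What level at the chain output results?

Stage 1: 6 dB above -8 dB, reduced 3:1 to 2 dB above → -6 dB.
Stage 2: -6 dB is 34 dB over -40 dB; at 20:1 that becomes 1.7 dB over, giving -38.3 dB.
Stage 3: -38.3 dB is 3.7 dB over -42 dB; at 16:1 that becomes 0.23125 dB over, giving -41.76875 dB.

-41.76875 dB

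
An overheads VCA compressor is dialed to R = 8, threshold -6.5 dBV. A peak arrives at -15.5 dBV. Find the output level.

-15.5 dBV

-15.5 dBV is 9 dB below the -6.5 dBV threshold, so no gain reduction is applied.
Output = input = -15.5 dBV.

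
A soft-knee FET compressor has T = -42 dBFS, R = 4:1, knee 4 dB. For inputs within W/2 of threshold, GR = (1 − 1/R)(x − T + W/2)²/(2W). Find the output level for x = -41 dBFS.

x − T + W/2 = -41 − (-42) + 2 = 3.
GR = (1 − 1/4) × 3² / 8 = 0.75 × 9 / 8 = 0.84375 dB.
Output = -41 − 0.84375 = -41.84375 dBFS.

-41.84375 dBFS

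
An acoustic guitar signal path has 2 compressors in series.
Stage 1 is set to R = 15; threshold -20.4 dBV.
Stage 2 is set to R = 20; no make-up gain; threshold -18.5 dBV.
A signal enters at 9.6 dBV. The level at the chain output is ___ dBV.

-18.495 dBV

Stage 1: 9.6 dBV is 30 dB over -20.4 dBV; at 15:1 that becomes 2 dB over, giving -18.4 dBV.
Stage 2: overshoot 0.1 dB → 0.1/20 = 0.005 dB → -18.495 dBV.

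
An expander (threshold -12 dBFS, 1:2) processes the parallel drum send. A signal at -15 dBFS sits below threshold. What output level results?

-18 dBFS

Below threshold, a 1:2 expander applies gain = (2−1)×(T − x) of attenuation.
(2−1) × 3 = 3 dB, so output = -15 − 3 = -18 dBFS.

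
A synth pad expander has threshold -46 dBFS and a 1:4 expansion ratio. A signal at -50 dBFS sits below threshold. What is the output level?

-62 dBFS

The input is 4 dB below the -46 dBFS threshold.
A 1:4 expander multiplies undershoot by 4: 4 × 4 = 16 dB below threshold.
Output = -46 − 16 = -62 dBFS.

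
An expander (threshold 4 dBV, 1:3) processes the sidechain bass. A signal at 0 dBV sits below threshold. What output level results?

The input is 4 dB below the 4 dBV threshold.
A 1:3 expander multiplies undershoot by 3: 4 × 3 = 12 dB below threshold.
Output = 4 − 12 = -8 dBV.

-8 dBV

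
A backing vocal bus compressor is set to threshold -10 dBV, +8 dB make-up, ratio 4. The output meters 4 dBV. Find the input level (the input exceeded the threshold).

Before make-up, the level was 4 − 8 = -4 dBV.
Post-compression overshoot = -4 − (-10) = 6 dB.
Undo the ratio: input overshoot = 6 × 4 = 24 dB, giving input = 14 dBV.

14 dBV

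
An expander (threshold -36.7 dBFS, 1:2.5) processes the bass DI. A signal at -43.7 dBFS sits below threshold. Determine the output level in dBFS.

The input is 7 dB below the -36.7 dBFS threshold.
A 1:2.5 expander multiplies undershoot by 2.5: 7 × 2.5 = 17.5 dB below threshold.
Output = -36.7 − 17.5 = -54.2 dBFS.

-54.2 dBFS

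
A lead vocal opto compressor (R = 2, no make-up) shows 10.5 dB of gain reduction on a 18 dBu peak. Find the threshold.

Let T be the threshold. Output overshoot = (input overshoot)/R, so 7.5 − T = (18 − T)/2.
2·(7.5 − T) = 18 − T → 1·T = 15 − 18 = -3.
T = -3/1 = -3 dBu.

-3 dBu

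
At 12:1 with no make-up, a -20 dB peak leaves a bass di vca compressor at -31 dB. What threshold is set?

-32 dB

Gain reduction = -20 − (-31) = 11 dB; output overshoot = GR / (R − 1) = 11 / 11 = 1 dB.
Threshold = output − output overshoot = -31 − 1 = -32 dB.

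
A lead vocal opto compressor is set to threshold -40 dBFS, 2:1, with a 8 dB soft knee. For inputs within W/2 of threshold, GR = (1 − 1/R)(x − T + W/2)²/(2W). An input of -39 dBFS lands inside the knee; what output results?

x − T + W/2 = -39 − (-40) + 4 = 5.
GR = (1 − 1/2) × 5² / 16 = 0.5 × 25 / 16 = 0.78125 dB.
Output = -39 − 0.78125 = -39.78125 dBFS.

-39.78125 dBFS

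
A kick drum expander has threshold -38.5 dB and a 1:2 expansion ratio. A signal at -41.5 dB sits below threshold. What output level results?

-44.5 dB

Below threshold, a 1:2 expander applies gain = (2−1)×(T − x) of attenuation.
(2−1) × 3 = 3 dB, so output = -41.5 − 3 = -44.5 dB.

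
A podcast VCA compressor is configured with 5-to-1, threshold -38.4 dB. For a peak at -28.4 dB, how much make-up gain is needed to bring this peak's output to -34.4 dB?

Without make-up, output = threshold + overshoot/5 = -38.4 + 2 = -36.4 dB.
Gap to target: 2 dB.

2 dB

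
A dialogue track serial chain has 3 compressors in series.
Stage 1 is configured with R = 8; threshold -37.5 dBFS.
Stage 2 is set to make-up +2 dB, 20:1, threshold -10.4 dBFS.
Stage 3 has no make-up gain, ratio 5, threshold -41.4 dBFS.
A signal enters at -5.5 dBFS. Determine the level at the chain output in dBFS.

Stage 1: -5.5 dBFS is 32 dB over -37.5 dBFS; at 8:1 that becomes 4 dB over, giving -33.5 dBFS.
Stage 2: -33.5 dBFS ≤ -10.4 dBFS, so stage 2 doesn't engage; make-up brings it to -31.5 dBFS.
Stage 3: -31.5 dBFS is 9.9 dB over -41.4 dBFS; at 5:1 that becomes 1.98 dB over, giving -39.42 dBFS.

-39.42 dBFS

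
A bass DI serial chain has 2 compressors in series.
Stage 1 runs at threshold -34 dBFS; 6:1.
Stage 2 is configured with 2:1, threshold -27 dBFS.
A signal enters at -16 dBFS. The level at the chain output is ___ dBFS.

Stage 1: overshoot 18 dB → 18/6 = 3 dB → -31 dBFS.
Stage 2: -31 dBFS ≤ -27 dBFS, so stage 2 doesn't engage; output -31 dBFS.

-31 dBFS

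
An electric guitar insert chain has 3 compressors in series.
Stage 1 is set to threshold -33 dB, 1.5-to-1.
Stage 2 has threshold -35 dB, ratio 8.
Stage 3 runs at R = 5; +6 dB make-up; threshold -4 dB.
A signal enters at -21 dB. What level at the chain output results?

Stage 1: -21 dB is 12 dB over -33 dB; at 1.5:1 that becomes 8 dB over, giving -25 dB.
Stage 2: -25 dB is 10 dB over -35 dB; at 8:1 that becomes 1.25 dB over, giving -33.75 dB.
Stage 3: -33.75 dB ≤ -4 dB, so stage 3 doesn't engage; make-up brings it to -27.75 dB.

-27.75 dB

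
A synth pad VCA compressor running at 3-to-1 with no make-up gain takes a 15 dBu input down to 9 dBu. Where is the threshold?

Gain reduction = 15 − 9 = 6 dB; output overshoot = GR / (R − 1) = 6 / 2 = 3 dB.
Threshold = output − output overshoot = 9 − 3 = 6 dBu.

6 dBu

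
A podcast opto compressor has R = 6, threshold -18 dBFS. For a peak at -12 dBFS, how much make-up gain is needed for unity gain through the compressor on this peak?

5 dB

The peak compresses to -18 + 6/6 = -17 dBFS.
To reach -12 dBFS requires -12 − (-17) = 5 dB of make-up.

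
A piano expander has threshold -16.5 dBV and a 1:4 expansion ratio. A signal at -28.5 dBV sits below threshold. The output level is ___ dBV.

-64.5 dBV

The input is 12 dB below the -16.5 dBV threshold.
A 1:4 expander multiplies undershoot by 4: 12 × 4 = 48 dB below threshold.
Output = -16.5 − 48 = -64.5 dBV.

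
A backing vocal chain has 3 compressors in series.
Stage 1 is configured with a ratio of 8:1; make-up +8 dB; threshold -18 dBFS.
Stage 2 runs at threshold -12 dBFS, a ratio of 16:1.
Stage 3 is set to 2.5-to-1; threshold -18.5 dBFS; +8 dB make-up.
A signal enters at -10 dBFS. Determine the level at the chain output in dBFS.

Stage 1: 8 dB above -18 dBFS, reduced 8:1 to 1 dB above → -17 dBFS; +8 dB make-up → -9 dBFS.
Stage 2: overshoot 3 dB → 3/16 = 0.1875 dB → -11.8125 dBFS.
Stage 3: -11.8125 dBFS is 6.6875 dB over -18.5 dBFS; at 2.5:1 that becomes 2.675 dB over, giving -15.825 dBFS; +8 dB make-up → -7.825 dBFS.

-7.825 dBFS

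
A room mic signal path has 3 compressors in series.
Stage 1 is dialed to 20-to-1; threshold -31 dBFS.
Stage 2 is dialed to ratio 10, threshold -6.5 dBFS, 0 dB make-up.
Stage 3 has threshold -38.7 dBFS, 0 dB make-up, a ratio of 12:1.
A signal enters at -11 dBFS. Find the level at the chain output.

Stage 1: overshoot 20 dB → 20/20 = 1 dB → -30 dBFS.
Stage 2: -30 dBFS ≤ -6.5 dBFS, so stage 2 doesn't engage; output -30 dBFS.
Stage 3: -30 dBFS is 8.7 dB over -38.7 dBFS; at 12:1 that becomes 0.725 dB over, giving -37.975 dBFS.

-37.975 dBFS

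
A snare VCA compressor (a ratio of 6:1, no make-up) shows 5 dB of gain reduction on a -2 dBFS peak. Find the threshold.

Input is 6 dB above T (since output overshoot × R = input overshoot: (-7 − T)·6 = -2 − T gives T = -8 dBFS).
Check: -8 + (-2 − (-8))/6 = -8 + 1 = -7 dBFS. ✓

-8 dBFS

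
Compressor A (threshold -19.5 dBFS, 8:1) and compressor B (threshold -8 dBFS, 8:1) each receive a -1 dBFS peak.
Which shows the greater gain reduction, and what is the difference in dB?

A, by 10.0625 dB

A: 18.5 dB over, compressed to 2.3125 dB over, so 16.1875 dB of GR.
B: 7 dB over, compressed to 0.875 dB over, so 6.125 dB of GR.
A reduces 10.0625 dB more.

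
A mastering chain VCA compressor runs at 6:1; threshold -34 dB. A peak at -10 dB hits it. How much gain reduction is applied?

20 dB

-10 dB exceeds the threshold by 24 dB.
A 6:1 ratio leaves 4 dB of that excess.
So the signal is attenuated by 24 − 4 = 20 dB.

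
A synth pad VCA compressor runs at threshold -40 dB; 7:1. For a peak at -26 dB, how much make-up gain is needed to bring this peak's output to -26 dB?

The peak compresses to -40 + 14/7 = -38 dB.
To reach -26 dB requires -26 − (-38) = 12 dB of make-up.

12 dB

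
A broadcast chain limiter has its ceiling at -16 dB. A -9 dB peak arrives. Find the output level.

The limiter clamps the peak to its -16 dB ceiling.

-16 dB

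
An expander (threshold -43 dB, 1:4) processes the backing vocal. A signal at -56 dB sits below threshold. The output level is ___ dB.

-95 dB

Undershoot = (-43) − (-56) = 13 dB.
At 1:4, that expands to 52 dB under threshold.
Output = -43 − 52 = -95 dB.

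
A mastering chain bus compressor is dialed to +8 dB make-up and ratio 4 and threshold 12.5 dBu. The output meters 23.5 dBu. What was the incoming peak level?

24.5 dBu

Before make-up, the level was 23.5 − 8 = 15.5 dBu.
The compressed level sits 15.5 − 12.5 = 3 dB over threshold.
Undo the ratio: input overshoot = 3 × 4 = 12 dB, giving input = 24.5 dBu.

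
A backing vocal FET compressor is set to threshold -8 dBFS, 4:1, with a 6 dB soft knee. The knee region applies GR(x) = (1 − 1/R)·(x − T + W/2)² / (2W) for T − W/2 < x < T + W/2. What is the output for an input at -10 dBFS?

x − T + W/2 = -10 − (-8) + 3 = 1.
GR = (1 − 1/4) × 1² / 12 = 0.75 × 1 / 12 = 0.0625 dB.
Output = -10 − 0.0625 = -10.0625 dBFS.

-10.0625 dBFS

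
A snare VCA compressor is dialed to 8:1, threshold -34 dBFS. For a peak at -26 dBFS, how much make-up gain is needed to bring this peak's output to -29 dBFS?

4 dB

Without make-up, output = threshold + overshoot/8 = -34 + 1 = -33 dBFS.
Gap to target: 4 dB.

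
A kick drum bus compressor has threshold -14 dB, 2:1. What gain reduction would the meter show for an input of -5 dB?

-5 dB exceeds the threshold by 9 dB.
At 2:1, output sits 9/2 = 4.5 dB above threshold.
So the signal is attenuated by 9 − 4.5 = 4.5 dB.

4.5 dB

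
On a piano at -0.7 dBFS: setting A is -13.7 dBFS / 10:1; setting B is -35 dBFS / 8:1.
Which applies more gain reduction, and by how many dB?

B, by 18.3125 dB

A: overshoot 13 dB → output overshoot 1.3 dB → GR 11.7 dB.
B: overshoot 34.3 dB → output overshoot 4.2875 dB → GR 30.0125 dB.
B reduces 18.3125 dB more.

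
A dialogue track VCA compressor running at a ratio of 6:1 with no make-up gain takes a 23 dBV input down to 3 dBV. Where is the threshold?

Let T be the threshold. Output overshoot = (input overshoot)/R, so 3 − T = (23 − T)/6.
6·(3 − T) = 23 − T → 5·T = 18 − 23 = -5.
T = -5/5 = -1 dBV.

-1 dBV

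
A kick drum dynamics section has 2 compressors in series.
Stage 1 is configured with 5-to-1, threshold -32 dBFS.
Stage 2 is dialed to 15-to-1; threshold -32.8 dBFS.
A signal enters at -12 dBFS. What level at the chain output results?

Stage 1: overshoot 20 dB → 20/5 = 4 dB → -28 dBFS.
Stage 2: overshoot 4.8 dB → 4.8/15 = 0.32 dB → -32.48 dBFS.

-32.48 dBFS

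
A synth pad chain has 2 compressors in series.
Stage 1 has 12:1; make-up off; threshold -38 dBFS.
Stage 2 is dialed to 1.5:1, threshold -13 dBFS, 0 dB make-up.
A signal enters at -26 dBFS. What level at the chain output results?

Stage 1: overshoot 12 dB → 12/12 = 1 dB → -37 dBFS.
Stage 2: below threshold (-37 ≤ -13); passes unchanged; output -37 dBFS.

-37 dBFS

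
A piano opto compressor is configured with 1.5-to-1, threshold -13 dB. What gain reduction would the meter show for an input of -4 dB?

3 dB

Overshoot = -4 − (-13) = 9 dB.
A 1.5:1 ratio leaves 6 dB of that excess.
So the signal is attenuated by 9 − 6 = 3 dB.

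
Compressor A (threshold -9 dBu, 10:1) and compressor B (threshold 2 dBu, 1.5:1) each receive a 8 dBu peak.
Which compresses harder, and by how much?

A: GR = 17 − 17/10 = 15.3 dB.
B: GR = 6 − 6/1.5 = 2 dB.
Difference: 13.3 dB in favour of A.

A, by 13.3 dB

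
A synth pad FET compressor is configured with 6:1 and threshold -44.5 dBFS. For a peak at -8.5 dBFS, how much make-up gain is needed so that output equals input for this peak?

Without make-up, output = threshold + overshoot/6 = -44.5 + 6 = -38.5 dBFS.
Gap to target: 30 dB.

30 dB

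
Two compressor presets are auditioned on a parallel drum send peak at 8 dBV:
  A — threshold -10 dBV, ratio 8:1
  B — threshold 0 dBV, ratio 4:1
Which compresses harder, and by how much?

A, by 9.75 dB

A: 18 dB over, compressed to 2.25 dB over, so 15.75 dB of GR.
B: 8 dB over, compressed to 2 dB over, so 6 dB of GR.
A applies 9.75 dB more gain reduction.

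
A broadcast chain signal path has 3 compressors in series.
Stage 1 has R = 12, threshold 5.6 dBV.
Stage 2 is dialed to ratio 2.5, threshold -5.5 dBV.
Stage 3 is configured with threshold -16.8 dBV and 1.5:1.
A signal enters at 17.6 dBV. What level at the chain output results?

Stage 1: 12 dB above 5.6 dBV, reduced 12:1 to 1 dB above → 6.6 dBV.
Stage 2: overshoot 12.1 dB → 12.1/2.5 = 4.84 dB → -0.66 dBV.
Stage 3: 16.14 dB above -16.8 dBV, reduced 1.5:1 to 10.76 dB above → -6.04 dBV.

-6.04 dBV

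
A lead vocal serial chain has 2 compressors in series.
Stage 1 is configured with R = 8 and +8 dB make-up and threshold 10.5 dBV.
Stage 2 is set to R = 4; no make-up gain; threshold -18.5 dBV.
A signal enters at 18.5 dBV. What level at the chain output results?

Stage 1: 8 dB above 10.5 dBV, reduced 8:1 to 1 dB above → 11.5 dBV; +8 dB make-up → 19.5 dBV.
Stage 2: overshoot 38 dB → 38/4 = 9.5 dB → -9 dBV.

-9 dBV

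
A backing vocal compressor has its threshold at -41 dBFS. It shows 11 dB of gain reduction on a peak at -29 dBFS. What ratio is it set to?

Input overshoot = -29 − (-41) = 12 dB.
Output overshoot = 12 − 11 = 1 dB.
Ratio = input overshoot / output overshoot = 12 / 1 = 12.

12:1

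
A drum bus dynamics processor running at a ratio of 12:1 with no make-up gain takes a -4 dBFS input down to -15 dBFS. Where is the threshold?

-16 dBFS

Gain reduction = -4 − (-15) = 11 dB; output overshoot = GR / (R − 1) = 11 / 11 = 1 dB.
Threshold = output − output overshoot = -15 − 1 = -16 dBFS.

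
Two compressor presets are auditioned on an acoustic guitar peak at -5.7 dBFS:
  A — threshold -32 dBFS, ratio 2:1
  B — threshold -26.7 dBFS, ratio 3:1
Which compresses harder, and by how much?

A: overshoot 26.3 dB → output overshoot 13.15 dB → GR 13.15 dB.
B: overshoot 21 dB → output overshoot 7 dB → GR 14 dB.
Difference: 0.85 dB in favour of B.

B, by 0.85 dB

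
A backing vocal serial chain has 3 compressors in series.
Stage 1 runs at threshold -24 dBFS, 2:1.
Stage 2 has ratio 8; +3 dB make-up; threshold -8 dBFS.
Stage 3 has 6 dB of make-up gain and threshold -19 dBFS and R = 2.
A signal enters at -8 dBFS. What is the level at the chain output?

Stage 1: 16 dB above -24 dBFS, reduced 2:1 to 8 dB above → -16 dBFS.
Stage 2: -16 dBFS ≤ -8 dBFS, so stage 2 doesn't engage; make-up brings it to -13 dBFS.
Stage 3: 6 dB above -19 dBFS, reduced 2:1 to 3 dB above → -16 dBFS; +6 dB make-up → -10 dBFS.

-10 dBFS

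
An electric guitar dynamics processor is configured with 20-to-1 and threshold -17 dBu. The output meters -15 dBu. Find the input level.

23 dBu

Post-compression overshoot = -15 − (-17) = 2 dB.
Undo the ratio: input overshoot = 2 × 20 = 40 dB, giving input = 23 dBu.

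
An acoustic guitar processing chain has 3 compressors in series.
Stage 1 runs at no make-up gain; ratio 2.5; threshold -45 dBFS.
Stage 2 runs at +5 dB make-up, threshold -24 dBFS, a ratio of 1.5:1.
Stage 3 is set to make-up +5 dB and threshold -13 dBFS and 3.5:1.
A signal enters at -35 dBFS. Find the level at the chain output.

-31 dBFS

Stage 1: -35 dBFS is 10 dB over -45 dBFS; at 2.5:1 that becomes 4 dB over, giving -41 dBFS.
Stage 2: -41 dBFS is at or below the -24 dBFS threshold — no compression; make-up brings it to -36 dBFS.
Stage 3: -36 dBFS is at or below the -13 dBFS threshold — no compression; make-up brings it to -31 dBFS.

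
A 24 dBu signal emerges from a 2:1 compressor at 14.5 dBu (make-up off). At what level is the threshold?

5 dBu

Input is 19 dB above T (since output overshoot × R = input overshoot: (14.5 − T)·2 = 24 − T gives T = 5 dBu).
Check: 5 + (24 − 5)/2 = 5 + 9.5 = 14.5 dBu. ✓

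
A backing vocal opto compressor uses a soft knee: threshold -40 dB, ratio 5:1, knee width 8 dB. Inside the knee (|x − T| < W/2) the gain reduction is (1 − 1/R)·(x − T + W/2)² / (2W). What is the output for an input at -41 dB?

-41.45 dB

x − T + W/2 = -41 − (-40) + 4 = 3.
GR = (1 − 1/5) × 3² / 16 = 0.8 × 9 / 16 = 0.45 dB.
Output = -41 − 0.45 = -41.45 dB.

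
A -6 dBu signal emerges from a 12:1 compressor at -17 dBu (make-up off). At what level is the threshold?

Gain reduction = -6 − (-17) = 11 dB; output overshoot = GR / (R − 1) = 11 / 11 = 1 dB.
Threshold = output − output overshoot = -17 − 1 = -18 dBu.

-18 dBu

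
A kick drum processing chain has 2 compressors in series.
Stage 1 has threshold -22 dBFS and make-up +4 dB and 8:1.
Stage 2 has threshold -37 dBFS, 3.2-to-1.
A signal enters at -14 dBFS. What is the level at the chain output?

-30.75 dBFS

Stage 1: -14 dBFS is 8 dB over -22 dBFS; at 8:1 that becomes 1 dB over, giving -21 dBFS; +4 dB make-up → -17 dBFS.
Stage 2: -17 dBFS is 20 dB over -37 dBFS; at 3.2:1 that becomes 6.25 dB over, giving -30.75 dBFS.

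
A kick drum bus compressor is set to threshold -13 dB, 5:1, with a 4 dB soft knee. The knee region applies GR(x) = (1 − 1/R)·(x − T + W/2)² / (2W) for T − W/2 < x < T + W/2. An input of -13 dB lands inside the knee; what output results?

x − T + W/2 = -13 − (-13) + 2 = 2.
GR = (1 − 1/5) × 2² / 8 = 0.8 × 4 / 8 = 0.4 dB.
Output = -13 − 0.4 = -13.4 dB.

-13.4 dB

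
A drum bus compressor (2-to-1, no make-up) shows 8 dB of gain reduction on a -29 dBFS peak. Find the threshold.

-45 dBFS

Let T be the threshold. Output overshoot = (input overshoot)/R, so -37 − T = (-29 − T)/2.
2·(-37 − T) = -29 − T → 1·T = -74 − (-29) = -45.
T = -45/1 = -45 dBFS.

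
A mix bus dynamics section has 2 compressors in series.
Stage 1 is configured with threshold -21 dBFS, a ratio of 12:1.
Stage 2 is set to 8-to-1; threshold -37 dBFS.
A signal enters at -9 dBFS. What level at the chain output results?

-34.875 dBFS

Stage 1: 12 dB above -21 dBFS, reduced 12:1 to 1 dB above → -20 dBFS.
Stage 2: -20 dBFS is 17 dB over -37 dBFS; at 8:1 that becomes 2.125 dB over, giving -34.875 dBFS.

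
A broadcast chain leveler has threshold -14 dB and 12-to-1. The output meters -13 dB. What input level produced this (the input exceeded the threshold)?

That's 1 dB above the -14 dB threshold.
Input overshoot = R × output overshoot = 12 dB → input = -14 + 12 = -2 dB.

-2 dB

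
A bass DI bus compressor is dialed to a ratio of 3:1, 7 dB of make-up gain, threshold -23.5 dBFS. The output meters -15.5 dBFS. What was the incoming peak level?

-20.5 dBFS

Stripping the +7 dB make-up gives -22.5 dBFS at the gain stage.
The compressed level sits -22.5 − (-23.5) = 1 dB over threshold.
Before 3:1 compression the overshoot was 1 × 3 = 3 dB, so input = -23.5 + 3 = -20.5 dBFS.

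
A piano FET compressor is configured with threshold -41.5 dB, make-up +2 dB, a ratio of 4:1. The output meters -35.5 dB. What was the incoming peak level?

-25.5 dB

Stripping the +2 dB make-up gives -37.5 dB at the gain stage.
Post-compression overshoot = -37.5 − (-41.5) = 4 dB.
Input overshoot = R × output overshoot = 16 dB → input = -41.5 + 16 = -25.5 dB.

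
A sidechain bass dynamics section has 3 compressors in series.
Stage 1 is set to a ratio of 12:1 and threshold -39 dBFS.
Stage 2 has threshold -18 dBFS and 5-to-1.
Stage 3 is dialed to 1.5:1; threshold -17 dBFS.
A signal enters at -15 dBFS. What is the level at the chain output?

-37 dBFS

Stage 1: 24 dB above -39 dBFS, reduced 12:1 to 2 dB above → -37 dBFS.
Stage 2: -37 dBFS is at or below the -18 dBFS threshold — no compression; output -37 dBFS.
Stage 3: below threshold (-37 ≤ -17); passes unchanged; output -37 dBFS.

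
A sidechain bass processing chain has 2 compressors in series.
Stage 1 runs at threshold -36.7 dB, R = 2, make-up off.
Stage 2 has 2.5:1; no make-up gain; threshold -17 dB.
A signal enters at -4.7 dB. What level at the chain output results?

-20.7 dB

Stage 1: -4.7 dB is 32 dB over -36.7 dB; at 2:1 that becomes 16 dB over, giving -20.7 dB.
Stage 2: -20.7 dB is at or below the -17 dB threshold — no compression; output -20.7 dB.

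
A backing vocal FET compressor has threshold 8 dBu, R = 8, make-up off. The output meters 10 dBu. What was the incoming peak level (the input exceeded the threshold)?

Post-compression overshoot = 10 − 8 = 2 dB.
Input overshoot = R × output overshoot = 16 dB → input = 8 + 16 = 24 dBu.

24 dBu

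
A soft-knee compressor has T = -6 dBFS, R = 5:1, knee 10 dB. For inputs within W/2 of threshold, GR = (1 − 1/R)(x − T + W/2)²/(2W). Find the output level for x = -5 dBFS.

-6.44 dBFS

x − T + W/2 = -5 − (-6) + 5 = 6.
GR = (1 − 1/5) × 6² / 20 = 0.8 × 36 / 20 = 1.44 dB.
Output = -5 − 1.44 = -6.44 dBFS.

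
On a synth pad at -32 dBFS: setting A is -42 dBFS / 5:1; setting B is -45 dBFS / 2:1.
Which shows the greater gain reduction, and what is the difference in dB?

A: 10 dB over, compressed to 2 dB over, so 8 dB of GR.
B: 13 dB over, compressed to 6.5 dB over, so 6.5 dB of GR.
A applies 1.5 dB more gain reduction.

A, by 1.5 dB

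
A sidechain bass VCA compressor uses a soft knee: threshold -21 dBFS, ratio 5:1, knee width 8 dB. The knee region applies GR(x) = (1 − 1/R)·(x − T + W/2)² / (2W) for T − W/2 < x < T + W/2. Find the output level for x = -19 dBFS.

x − T + W/2 = -19 − (-21) + 4 = 6.
GR = (1 − 1/5) × 6² / 16 = 0.8 × 36 / 16 = 1.8 dB.
Output = -19 − 1.8 = -20.8 dBFS.

-20.8 dBFS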